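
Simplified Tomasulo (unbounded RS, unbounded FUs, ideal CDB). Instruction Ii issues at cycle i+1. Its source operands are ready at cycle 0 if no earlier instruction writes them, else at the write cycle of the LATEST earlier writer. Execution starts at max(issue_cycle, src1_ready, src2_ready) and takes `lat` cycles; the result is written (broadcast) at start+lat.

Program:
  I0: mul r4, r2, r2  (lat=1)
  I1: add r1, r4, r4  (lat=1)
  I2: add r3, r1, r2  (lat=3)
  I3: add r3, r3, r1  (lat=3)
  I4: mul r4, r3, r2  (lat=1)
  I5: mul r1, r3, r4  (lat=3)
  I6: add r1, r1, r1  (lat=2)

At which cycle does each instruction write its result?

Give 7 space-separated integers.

I0 mul r4: issue@1 deps=(None,None) exec_start@1 write@2
I1 add r1: issue@2 deps=(0,0) exec_start@2 write@3
I2 add r3: issue@3 deps=(1,None) exec_start@3 write@6
I3 add r3: issue@4 deps=(2,1) exec_start@6 write@9
I4 mul r4: issue@5 deps=(3,None) exec_start@9 write@10
I5 mul r1: issue@6 deps=(3,4) exec_start@10 write@13
I6 add r1: issue@7 deps=(5,5) exec_start@13 write@15

Answer: 2 3 6 9 10 13 15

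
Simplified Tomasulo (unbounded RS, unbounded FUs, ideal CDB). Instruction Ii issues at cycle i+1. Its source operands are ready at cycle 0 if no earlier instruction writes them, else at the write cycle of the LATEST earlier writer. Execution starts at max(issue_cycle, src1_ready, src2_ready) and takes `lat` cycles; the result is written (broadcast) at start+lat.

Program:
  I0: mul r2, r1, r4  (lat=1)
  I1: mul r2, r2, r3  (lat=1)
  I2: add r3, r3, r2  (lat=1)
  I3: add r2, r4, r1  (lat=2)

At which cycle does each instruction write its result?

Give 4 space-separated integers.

I0 mul r2: issue@1 deps=(None,None) exec_start@1 write@2
I1 mul r2: issue@2 deps=(0,None) exec_start@2 write@3
I2 add r3: issue@3 deps=(None,1) exec_start@3 write@4
I3 add r2: issue@4 deps=(None,None) exec_start@4 write@6

Answer: 2 3 4 6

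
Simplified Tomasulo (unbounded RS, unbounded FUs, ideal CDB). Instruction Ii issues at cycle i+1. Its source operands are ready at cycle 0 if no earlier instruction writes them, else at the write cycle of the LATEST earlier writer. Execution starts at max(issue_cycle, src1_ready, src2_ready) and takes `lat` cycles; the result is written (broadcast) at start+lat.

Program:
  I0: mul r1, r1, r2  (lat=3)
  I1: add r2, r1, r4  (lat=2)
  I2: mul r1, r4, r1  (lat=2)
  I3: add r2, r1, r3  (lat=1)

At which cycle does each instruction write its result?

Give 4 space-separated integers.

I0 mul r1: issue@1 deps=(None,None) exec_start@1 write@4
I1 add r2: issue@2 deps=(0,None) exec_start@4 write@6
I2 mul r1: issue@3 deps=(None,0) exec_start@4 write@6
I3 add r2: issue@4 deps=(2,None) exec_start@6 write@7

Answer: 4 6 6 7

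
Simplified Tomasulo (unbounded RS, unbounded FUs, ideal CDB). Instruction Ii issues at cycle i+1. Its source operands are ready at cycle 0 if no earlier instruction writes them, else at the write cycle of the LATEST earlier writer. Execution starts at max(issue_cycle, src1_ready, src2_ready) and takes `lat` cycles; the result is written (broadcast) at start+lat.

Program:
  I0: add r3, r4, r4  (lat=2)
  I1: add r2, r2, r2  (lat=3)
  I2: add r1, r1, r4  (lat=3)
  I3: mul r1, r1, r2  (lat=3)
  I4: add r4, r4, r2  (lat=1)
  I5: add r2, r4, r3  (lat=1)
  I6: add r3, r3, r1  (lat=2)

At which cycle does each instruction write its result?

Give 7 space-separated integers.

I0 add r3: issue@1 deps=(None,None) exec_start@1 write@3
I1 add r2: issue@2 deps=(None,None) exec_start@2 write@5
I2 add r1: issue@3 deps=(None,None) exec_start@3 write@6
I3 mul r1: issue@4 deps=(2,1) exec_start@6 write@9
I4 add r4: issue@5 deps=(None,1) exec_start@5 write@6
I5 add r2: issue@6 deps=(4,0) exec_start@6 write@7
I6 add r3: issue@7 deps=(0,3) exec_start@9 write@11

Answer: 3 5 6 9 6 7 11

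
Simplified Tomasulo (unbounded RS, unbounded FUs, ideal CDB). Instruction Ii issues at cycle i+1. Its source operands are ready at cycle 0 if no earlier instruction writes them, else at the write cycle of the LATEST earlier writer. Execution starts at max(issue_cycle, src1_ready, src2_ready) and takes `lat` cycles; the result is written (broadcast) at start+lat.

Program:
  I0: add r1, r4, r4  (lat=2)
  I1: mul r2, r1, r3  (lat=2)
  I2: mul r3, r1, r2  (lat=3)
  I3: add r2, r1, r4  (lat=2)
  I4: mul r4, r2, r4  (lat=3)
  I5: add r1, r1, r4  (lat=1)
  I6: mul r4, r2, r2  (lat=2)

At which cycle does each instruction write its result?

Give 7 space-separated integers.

Answer: 3 5 8 6 9 10 9

Derivation:
I0 add r1: issue@1 deps=(None,None) exec_start@1 write@3
I1 mul r2: issue@2 deps=(0,None) exec_start@3 write@5
I2 mul r3: issue@3 deps=(0,1) exec_start@5 write@8
I3 add r2: issue@4 deps=(0,None) exec_start@4 write@6
I4 mul r4: issue@5 deps=(3,None) exec_start@6 write@9
I5 add r1: issue@6 deps=(0,4) exec_start@9 write@10
I6 mul r4: issue@7 deps=(3,3) exec_start@7 write@9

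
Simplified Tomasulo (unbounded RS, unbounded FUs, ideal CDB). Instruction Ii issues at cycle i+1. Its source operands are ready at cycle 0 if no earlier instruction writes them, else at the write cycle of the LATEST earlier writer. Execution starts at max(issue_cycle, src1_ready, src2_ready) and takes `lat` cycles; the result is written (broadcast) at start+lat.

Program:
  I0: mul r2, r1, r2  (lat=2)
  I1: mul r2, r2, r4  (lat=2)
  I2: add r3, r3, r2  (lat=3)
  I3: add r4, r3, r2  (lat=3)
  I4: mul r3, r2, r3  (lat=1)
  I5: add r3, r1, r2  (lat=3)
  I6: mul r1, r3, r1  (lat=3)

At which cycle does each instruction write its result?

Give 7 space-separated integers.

Answer: 3 5 8 11 9 9 12

Derivation:
I0 mul r2: issue@1 deps=(None,None) exec_start@1 write@3
I1 mul r2: issue@2 deps=(0,None) exec_start@3 write@5
I2 add r3: issue@3 deps=(None,1) exec_start@5 write@8
I3 add r4: issue@4 deps=(2,1) exec_start@8 write@11
I4 mul r3: issue@5 deps=(1,2) exec_start@8 write@9
I5 add r3: issue@6 deps=(None,1) exec_start@6 write@9
I6 mul r1: issue@7 deps=(5,None) exec_start@9 write@12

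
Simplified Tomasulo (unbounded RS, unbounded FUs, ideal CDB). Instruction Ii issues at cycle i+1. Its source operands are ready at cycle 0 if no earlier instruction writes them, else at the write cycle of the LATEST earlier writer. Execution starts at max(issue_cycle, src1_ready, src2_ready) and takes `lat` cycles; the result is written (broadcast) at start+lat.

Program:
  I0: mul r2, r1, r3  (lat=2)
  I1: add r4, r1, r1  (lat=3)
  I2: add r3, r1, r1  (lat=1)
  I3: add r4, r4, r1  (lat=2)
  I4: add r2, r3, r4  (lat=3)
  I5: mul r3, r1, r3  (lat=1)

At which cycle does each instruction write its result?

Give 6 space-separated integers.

Answer: 3 5 4 7 10 7

Derivation:
I0 mul r2: issue@1 deps=(None,None) exec_start@1 write@3
I1 add r4: issue@2 deps=(None,None) exec_start@2 write@5
I2 add r3: issue@3 deps=(None,None) exec_start@3 write@4
I3 add r4: issue@4 deps=(1,None) exec_start@5 write@7
I4 add r2: issue@5 deps=(2,3) exec_start@7 write@10
I5 mul r3: issue@6 deps=(None,2) exec_start@6 write@7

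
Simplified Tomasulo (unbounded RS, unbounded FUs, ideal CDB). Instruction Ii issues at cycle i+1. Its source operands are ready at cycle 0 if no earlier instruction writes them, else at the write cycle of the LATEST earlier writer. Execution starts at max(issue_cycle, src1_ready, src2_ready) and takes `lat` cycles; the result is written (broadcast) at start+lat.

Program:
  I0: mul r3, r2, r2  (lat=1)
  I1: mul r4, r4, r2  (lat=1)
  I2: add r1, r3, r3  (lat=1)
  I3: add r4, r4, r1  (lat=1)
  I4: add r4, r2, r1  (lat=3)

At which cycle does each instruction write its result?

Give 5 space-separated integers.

I0 mul r3: issue@1 deps=(None,None) exec_start@1 write@2
I1 mul r4: issue@2 deps=(None,None) exec_start@2 write@3
I2 add r1: issue@3 deps=(0,0) exec_start@3 write@4
I3 add r4: issue@4 deps=(1,2) exec_start@4 write@5
I4 add r4: issue@5 deps=(None,2) exec_start@5 write@8

Answer: 2 3 4 5 8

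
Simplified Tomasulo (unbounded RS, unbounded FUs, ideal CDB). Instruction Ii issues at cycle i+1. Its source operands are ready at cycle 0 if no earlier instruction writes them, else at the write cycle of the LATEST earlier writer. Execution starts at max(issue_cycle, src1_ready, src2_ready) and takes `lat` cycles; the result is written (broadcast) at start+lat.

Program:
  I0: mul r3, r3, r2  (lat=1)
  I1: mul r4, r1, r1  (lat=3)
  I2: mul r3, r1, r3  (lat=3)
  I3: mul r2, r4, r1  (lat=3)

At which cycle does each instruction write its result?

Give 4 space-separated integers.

I0 mul r3: issue@1 deps=(None,None) exec_start@1 write@2
I1 mul r4: issue@2 deps=(None,None) exec_start@2 write@5
I2 mul r3: issue@3 deps=(None,0) exec_start@3 write@6
I3 mul r2: issue@4 deps=(1,None) exec_start@5 write@8

Answer: 2 5 6 8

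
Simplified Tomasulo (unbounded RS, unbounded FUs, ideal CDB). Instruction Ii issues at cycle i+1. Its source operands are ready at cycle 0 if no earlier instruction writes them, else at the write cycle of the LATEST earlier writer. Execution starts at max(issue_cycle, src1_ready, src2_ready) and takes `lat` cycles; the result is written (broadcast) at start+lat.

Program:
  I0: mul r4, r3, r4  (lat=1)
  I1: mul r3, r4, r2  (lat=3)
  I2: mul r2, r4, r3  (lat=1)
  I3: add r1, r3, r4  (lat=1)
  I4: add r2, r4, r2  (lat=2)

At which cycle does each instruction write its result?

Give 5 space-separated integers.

Answer: 2 5 6 6 8

Derivation:
I0 mul r4: issue@1 deps=(None,None) exec_start@1 write@2
I1 mul r3: issue@2 deps=(0,None) exec_start@2 write@5
I2 mul r2: issue@3 deps=(0,1) exec_start@5 write@6
I3 add r1: issue@4 deps=(1,0) exec_start@5 write@6
I4 add r2: issue@5 deps=(0,2) exec_start@6 write@8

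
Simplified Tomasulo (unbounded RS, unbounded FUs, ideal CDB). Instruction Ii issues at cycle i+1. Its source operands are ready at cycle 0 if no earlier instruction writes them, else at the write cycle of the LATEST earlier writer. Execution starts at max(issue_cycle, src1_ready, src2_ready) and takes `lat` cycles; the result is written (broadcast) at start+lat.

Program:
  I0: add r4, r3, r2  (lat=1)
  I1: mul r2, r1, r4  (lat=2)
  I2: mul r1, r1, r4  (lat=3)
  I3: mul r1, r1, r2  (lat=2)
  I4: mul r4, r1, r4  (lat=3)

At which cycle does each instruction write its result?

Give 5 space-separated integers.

Answer: 2 4 6 8 11

Derivation:
I0 add r4: issue@1 deps=(None,None) exec_start@1 write@2
I1 mul r2: issue@2 deps=(None,0) exec_start@2 write@4
I2 mul r1: issue@3 deps=(None,0) exec_start@3 write@6
I3 mul r1: issue@4 deps=(2,1) exec_start@6 write@8
I4 mul r4: issue@5 deps=(3,0) exec_start@8 write@11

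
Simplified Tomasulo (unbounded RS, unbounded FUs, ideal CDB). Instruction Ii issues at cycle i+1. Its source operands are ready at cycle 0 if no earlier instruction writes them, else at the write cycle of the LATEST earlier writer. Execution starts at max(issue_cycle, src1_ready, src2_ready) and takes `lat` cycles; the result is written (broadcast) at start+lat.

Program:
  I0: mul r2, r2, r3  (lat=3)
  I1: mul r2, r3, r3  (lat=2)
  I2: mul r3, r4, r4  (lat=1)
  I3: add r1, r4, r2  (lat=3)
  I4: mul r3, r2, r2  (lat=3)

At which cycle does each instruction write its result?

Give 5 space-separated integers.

Answer: 4 4 4 7 8

Derivation:
I0 mul r2: issue@1 deps=(None,None) exec_start@1 write@4
I1 mul r2: issue@2 deps=(None,None) exec_start@2 write@4
I2 mul r3: issue@3 deps=(None,None) exec_start@3 write@4
I3 add r1: issue@4 deps=(None,1) exec_start@4 write@7
I4 mul r3: issue@5 deps=(1,1) exec_start@5 write@8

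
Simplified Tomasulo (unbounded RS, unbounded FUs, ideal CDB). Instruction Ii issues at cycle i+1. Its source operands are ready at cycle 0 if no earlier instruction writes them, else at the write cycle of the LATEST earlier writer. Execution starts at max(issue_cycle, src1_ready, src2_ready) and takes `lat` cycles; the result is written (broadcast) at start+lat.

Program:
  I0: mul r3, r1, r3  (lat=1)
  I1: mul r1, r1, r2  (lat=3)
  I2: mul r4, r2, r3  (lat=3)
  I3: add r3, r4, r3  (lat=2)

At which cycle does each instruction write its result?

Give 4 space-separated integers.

I0 mul r3: issue@1 deps=(None,None) exec_start@1 write@2
I1 mul r1: issue@2 deps=(None,None) exec_start@2 write@5
I2 mul r4: issue@3 deps=(None,0) exec_start@3 write@6
I3 add r3: issue@4 deps=(2,0) exec_start@6 write@8

Answer: 2 5 6 8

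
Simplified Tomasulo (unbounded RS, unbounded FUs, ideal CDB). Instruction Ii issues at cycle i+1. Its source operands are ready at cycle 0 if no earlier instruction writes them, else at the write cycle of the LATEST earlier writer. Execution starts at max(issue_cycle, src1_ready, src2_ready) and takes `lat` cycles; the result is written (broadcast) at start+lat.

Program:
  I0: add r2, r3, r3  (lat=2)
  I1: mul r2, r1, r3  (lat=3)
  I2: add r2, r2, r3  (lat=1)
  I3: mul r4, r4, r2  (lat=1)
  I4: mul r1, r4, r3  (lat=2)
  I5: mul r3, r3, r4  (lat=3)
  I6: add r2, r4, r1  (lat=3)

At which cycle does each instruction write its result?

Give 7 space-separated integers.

Answer: 3 5 6 7 9 10 12

Derivation:
I0 add r2: issue@1 deps=(None,None) exec_start@1 write@3
I1 mul r2: issue@2 deps=(None,None) exec_start@2 write@5
I2 add r2: issue@3 deps=(1,None) exec_start@5 write@6
I3 mul r4: issue@4 deps=(None,2) exec_start@6 write@7
I4 mul r1: issue@5 deps=(3,None) exec_start@7 write@9
I5 mul r3: issue@6 deps=(None,3) exec_start@7 write@10
I6 add r2: issue@7 deps=(3,4) exec_start@9 write@12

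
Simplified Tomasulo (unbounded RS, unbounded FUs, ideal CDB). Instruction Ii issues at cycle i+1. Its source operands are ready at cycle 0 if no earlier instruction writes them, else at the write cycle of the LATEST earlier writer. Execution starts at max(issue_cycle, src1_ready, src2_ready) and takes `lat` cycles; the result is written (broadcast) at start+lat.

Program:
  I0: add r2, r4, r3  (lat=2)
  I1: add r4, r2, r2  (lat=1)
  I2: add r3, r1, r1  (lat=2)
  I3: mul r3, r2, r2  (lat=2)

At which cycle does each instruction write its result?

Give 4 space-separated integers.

I0 add r2: issue@1 deps=(None,None) exec_start@1 write@3
I1 add r4: issue@2 deps=(0,0) exec_start@3 write@4
I2 add r3: issue@3 deps=(None,None) exec_start@3 write@5
I3 mul r3: issue@4 deps=(0,0) exec_start@4 write@6

Answer: 3 4 5 6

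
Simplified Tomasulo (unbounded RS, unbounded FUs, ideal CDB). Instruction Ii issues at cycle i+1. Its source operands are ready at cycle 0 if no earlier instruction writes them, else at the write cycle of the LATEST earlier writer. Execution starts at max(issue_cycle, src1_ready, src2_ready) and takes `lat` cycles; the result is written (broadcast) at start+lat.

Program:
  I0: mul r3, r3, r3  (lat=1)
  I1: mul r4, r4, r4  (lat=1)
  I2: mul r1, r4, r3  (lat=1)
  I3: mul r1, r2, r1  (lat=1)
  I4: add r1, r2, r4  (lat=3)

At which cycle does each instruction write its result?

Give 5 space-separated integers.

I0 mul r3: issue@1 deps=(None,None) exec_start@1 write@2
I1 mul r4: issue@2 deps=(None,None) exec_start@2 write@3
I2 mul r1: issue@3 deps=(1,0) exec_start@3 write@4
I3 mul r1: issue@4 deps=(None,2) exec_start@4 write@5
I4 add r1: issue@5 deps=(None,1) exec_start@5 write@8

Answer: 2 3 4 5 8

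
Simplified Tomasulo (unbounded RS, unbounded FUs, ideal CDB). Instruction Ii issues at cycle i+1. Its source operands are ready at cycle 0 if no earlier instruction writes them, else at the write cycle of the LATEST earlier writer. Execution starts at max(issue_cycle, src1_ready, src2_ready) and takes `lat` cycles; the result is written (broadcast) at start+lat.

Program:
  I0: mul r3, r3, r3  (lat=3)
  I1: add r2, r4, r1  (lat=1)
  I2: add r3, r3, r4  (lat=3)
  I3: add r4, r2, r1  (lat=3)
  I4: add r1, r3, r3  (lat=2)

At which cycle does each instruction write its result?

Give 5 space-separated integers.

Answer: 4 3 7 7 9

Derivation:
I0 mul r3: issue@1 deps=(None,None) exec_start@1 write@4
I1 add r2: issue@2 deps=(None,None) exec_start@2 write@3
I2 add r3: issue@3 deps=(0,None) exec_start@4 write@7
I3 add r4: issue@4 deps=(1,None) exec_start@4 write@7
I4 add r1: issue@5 deps=(2,2) exec_start@7 write@9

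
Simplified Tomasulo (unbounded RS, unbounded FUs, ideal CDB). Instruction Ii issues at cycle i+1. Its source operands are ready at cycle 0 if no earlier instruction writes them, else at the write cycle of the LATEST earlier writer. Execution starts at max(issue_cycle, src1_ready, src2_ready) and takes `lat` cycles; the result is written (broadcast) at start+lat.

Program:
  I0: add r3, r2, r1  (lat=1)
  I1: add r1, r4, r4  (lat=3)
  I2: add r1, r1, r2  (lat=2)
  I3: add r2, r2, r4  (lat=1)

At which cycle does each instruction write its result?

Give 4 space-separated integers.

I0 add r3: issue@1 deps=(None,None) exec_start@1 write@2
I1 add r1: issue@2 deps=(None,None) exec_start@2 write@5
I2 add r1: issue@3 deps=(1,None) exec_start@5 write@7
I3 add r2: issue@4 deps=(None,None) exec_start@4 write@5

Answer: 2 5 7 5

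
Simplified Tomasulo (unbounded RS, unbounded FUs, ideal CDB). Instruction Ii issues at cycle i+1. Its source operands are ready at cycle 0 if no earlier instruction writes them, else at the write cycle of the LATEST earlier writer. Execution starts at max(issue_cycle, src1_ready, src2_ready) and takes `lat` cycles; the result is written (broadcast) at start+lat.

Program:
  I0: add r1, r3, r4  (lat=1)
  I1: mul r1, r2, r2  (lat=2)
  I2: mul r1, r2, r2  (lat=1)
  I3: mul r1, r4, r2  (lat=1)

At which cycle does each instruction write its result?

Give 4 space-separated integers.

Answer: 2 4 4 5

Derivation:
I0 add r1: issue@1 deps=(None,None) exec_start@1 write@2
I1 mul r1: issue@2 deps=(None,None) exec_start@2 write@4
I2 mul r1: issue@3 deps=(None,None) exec_start@3 write@4
I3 mul r1: issue@4 deps=(None,None) exec_start@4 write@5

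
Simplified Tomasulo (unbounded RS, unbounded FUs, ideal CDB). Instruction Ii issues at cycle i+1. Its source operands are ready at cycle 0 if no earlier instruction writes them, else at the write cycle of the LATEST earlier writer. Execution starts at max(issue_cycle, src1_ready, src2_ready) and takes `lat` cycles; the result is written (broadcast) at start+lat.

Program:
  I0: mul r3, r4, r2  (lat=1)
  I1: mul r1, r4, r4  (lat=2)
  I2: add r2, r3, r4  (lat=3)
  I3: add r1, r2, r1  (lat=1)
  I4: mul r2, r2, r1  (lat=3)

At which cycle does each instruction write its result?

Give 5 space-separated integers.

I0 mul r3: issue@1 deps=(None,None) exec_start@1 write@2
I1 mul r1: issue@2 deps=(None,None) exec_start@2 write@4
I2 add r2: issue@3 deps=(0,None) exec_start@3 write@6
I3 add r1: issue@4 deps=(2,1) exec_start@6 write@7
I4 mul r2: issue@5 deps=(2,3) exec_start@7 write@10

Answer: 2 4 6 7 10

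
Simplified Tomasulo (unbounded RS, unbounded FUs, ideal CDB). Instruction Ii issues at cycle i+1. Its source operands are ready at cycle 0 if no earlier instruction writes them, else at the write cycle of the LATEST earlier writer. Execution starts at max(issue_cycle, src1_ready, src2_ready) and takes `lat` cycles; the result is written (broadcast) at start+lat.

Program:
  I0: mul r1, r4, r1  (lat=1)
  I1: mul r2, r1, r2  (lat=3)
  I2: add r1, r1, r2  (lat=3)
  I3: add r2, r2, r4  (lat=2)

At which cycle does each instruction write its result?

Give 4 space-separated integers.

Answer: 2 5 8 7

Derivation:
I0 mul r1: issue@1 deps=(None,None) exec_start@1 write@2
I1 mul r2: issue@2 deps=(0,None) exec_start@2 write@5
I2 add r1: issue@3 deps=(0,1) exec_start@5 write@8
I3 add r2: issue@4 deps=(1,None) exec_start@5 write@7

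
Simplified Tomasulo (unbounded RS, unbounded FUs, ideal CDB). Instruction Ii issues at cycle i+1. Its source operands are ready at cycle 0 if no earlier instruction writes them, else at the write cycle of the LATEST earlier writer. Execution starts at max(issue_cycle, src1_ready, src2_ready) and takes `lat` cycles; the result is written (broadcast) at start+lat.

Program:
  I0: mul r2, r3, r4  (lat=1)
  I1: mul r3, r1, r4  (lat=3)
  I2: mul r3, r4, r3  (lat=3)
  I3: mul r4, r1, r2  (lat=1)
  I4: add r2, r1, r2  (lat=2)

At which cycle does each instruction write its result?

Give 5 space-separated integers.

Answer: 2 5 8 5 7

Derivation:
I0 mul r2: issue@1 deps=(None,None) exec_start@1 write@2
I1 mul r3: issue@2 deps=(None,None) exec_start@2 write@5
I2 mul r3: issue@3 deps=(None,1) exec_start@5 write@8
I3 mul r4: issue@4 deps=(None,0) exec_start@4 write@5
I4 add r2: issue@5 deps=(None,0) exec_start@5 write@7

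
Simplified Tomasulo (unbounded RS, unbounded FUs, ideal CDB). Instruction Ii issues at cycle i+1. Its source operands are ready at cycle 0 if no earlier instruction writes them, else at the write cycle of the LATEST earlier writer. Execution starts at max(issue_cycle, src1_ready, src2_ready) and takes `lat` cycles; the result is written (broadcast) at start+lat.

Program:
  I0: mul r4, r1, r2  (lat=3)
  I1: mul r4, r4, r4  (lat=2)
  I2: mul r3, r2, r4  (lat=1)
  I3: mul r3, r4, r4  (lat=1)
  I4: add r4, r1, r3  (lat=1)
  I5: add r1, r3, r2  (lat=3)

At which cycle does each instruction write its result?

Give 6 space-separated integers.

I0 mul r4: issue@1 deps=(None,None) exec_start@1 write@4
I1 mul r4: issue@2 deps=(0,0) exec_start@4 write@6
I2 mul r3: issue@3 deps=(None,1) exec_start@6 write@7
I3 mul r3: issue@4 deps=(1,1) exec_start@6 write@7
I4 add r4: issue@5 deps=(None,3) exec_start@7 write@8
I5 add r1: issue@6 deps=(3,None) exec_start@7 write@10

Answer: 4 6 7 7 8 10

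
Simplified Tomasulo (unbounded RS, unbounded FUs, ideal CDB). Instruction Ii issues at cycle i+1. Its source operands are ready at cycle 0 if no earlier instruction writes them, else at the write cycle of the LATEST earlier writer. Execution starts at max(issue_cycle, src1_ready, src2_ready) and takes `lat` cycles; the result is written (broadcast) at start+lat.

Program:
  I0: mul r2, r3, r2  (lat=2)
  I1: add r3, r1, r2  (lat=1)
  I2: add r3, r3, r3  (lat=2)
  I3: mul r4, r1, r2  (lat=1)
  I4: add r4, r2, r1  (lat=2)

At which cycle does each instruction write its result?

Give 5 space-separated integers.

I0 mul r2: issue@1 deps=(None,None) exec_start@1 write@3
I1 add r3: issue@2 deps=(None,0) exec_start@3 write@4
I2 add r3: issue@3 deps=(1,1) exec_start@4 write@6
I3 mul r4: issue@4 deps=(None,0) exec_start@4 write@5
I4 add r4: issue@5 deps=(0,None) exec_start@5 write@7

Answer: 3 4 6 5 7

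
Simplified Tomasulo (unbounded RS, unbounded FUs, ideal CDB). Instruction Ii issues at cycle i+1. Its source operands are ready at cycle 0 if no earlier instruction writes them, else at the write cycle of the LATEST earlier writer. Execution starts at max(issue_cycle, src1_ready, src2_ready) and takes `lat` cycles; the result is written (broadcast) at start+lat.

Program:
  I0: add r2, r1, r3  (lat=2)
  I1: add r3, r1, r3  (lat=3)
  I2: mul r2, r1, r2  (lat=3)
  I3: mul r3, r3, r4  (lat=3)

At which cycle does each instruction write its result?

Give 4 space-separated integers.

Answer: 3 5 6 8

Derivation:
I0 add r2: issue@1 deps=(None,None) exec_start@1 write@3
I1 add r3: issue@2 deps=(None,None) exec_start@2 write@5
I2 mul r2: issue@3 deps=(None,0) exec_start@3 write@6
I3 mul r3: issue@4 deps=(1,None) exec_start@5 write@8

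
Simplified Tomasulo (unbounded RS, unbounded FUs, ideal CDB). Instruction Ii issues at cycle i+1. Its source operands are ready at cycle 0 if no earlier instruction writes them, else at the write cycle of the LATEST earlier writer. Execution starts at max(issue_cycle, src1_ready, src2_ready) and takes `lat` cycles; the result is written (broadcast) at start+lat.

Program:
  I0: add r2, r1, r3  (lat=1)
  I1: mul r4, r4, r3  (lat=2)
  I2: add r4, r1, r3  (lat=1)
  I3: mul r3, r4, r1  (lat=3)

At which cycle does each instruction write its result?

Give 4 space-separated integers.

Answer: 2 4 4 7

Derivation:
I0 add r2: issue@1 deps=(None,None) exec_start@1 write@2
I1 mul r4: issue@2 deps=(None,None) exec_start@2 write@4
I2 add r4: issue@3 deps=(None,None) exec_start@3 write@4
I3 mul r3: issue@4 deps=(2,None) exec_start@4 write@7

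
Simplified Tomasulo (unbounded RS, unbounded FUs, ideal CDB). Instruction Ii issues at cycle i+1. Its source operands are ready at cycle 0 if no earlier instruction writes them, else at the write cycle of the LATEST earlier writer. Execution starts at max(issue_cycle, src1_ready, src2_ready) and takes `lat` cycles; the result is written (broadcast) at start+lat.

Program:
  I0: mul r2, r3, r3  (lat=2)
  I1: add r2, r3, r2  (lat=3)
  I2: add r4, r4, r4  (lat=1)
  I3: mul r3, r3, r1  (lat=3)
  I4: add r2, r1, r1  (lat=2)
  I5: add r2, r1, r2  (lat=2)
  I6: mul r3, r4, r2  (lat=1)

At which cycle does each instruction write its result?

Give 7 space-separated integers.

I0 mul r2: issue@1 deps=(None,None) exec_start@1 write@3
I1 add r2: issue@2 deps=(None,0) exec_start@3 write@6
I2 add r4: issue@3 deps=(None,None) exec_start@3 write@4
I3 mul r3: issue@4 deps=(None,None) exec_start@4 write@7
I4 add r2: issue@5 deps=(None,None) exec_start@5 write@7
I5 add r2: issue@6 deps=(None,4) exec_start@7 write@9
I6 mul r3: issue@7 deps=(2,5) exec_start@9 write@10

Answer: 3 6 4 7 7 9 10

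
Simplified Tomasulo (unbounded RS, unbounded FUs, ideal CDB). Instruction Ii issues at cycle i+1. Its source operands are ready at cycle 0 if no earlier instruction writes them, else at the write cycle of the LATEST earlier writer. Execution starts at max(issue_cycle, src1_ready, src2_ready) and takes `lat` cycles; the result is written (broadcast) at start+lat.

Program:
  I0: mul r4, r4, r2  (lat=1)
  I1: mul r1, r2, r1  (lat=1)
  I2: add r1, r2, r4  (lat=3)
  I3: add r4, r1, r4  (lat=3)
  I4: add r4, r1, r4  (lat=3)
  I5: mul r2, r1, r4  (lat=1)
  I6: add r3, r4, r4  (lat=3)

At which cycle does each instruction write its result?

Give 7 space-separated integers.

I0 mul r4: issue@1 deps=(None,None) exec_start@1 write@2
I1 mul r1: issue@2 deps=(None,None) exec_start@2 write@3
I2 add r1: issue@3 deps=(None,0) exec_start@3 write@6
I3 add r4: issue@4 deps=(2,0) exec_start@6 write@9
I4 add r4: issue@5 deps=(2,3) exec_start@9 write@12
I5 mul r2: issue@6 deps=(2,4) exec_start@12 write@13
I6 add r3: issue@7 deps=(4,4) exec_start@12 write@15

Answer: 2 3 6 9 12 13 15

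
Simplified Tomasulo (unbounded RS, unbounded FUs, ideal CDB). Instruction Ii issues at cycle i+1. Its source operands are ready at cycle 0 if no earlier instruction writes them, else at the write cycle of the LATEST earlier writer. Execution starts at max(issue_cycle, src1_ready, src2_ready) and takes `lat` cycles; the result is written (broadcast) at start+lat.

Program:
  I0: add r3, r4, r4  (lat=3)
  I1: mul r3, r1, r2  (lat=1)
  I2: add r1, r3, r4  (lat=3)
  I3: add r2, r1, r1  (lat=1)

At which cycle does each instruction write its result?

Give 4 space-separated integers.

I0 add r3: issue@1 deps=(None,None) exec_start@1 write@4
I1 mul r3: issue@2 deps=(None,None) exec_start@2 write@3
I2 add r1: issue@3 deps=(1,None) exec_start@3 write@6
I3 add r2: issue@4 deps=(2,2) exec_start@6 write@7

Answer: 4 3 6 7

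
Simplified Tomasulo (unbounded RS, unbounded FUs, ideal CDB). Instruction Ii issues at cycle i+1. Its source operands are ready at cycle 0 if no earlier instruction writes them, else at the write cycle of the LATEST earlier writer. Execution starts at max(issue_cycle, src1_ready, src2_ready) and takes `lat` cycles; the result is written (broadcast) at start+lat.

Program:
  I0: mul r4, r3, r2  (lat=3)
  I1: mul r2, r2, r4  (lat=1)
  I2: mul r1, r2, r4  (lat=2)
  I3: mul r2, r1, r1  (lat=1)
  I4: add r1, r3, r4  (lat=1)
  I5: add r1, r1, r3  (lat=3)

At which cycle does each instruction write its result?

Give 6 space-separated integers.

Answer: 4 5 7 8 6 9

Derivation:
I0 mul r4: issue@1 deps=(None,None) exec_start@1 write@4
I1 mul r2: issue@2 deps=(None,0) exec_start@4 write@5
I2 mul r1: issue@3 deps=(1,0) exec_start@5 write@7
I3 mul r2: issue@4 deps=(2,2) exec_start@7 write@8
I4 add r1: issue@5 deps=(None,0) exec_start@5 write@6
I5 add r1: issue@6 deps=(4,None) exec_start@6 write@9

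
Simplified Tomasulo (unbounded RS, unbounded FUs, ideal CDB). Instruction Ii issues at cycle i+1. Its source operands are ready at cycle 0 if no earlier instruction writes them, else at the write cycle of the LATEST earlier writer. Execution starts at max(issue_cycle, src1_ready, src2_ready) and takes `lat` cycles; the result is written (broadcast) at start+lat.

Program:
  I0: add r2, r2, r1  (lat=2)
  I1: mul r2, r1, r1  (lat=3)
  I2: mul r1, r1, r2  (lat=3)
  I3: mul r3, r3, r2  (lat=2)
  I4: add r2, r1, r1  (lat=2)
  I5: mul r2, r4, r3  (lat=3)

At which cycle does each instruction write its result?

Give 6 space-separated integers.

Answer: 3 5 8 7 10 10

Derivation:
I0 add r2: issue@1 deps=(None,None) exec_start@1 write@3
I1 mul r2: issue@2 deps=(None,None) exec_start@2 write@5
I2 mul r1: issue@3 deps=(None,1) exec_start@5 write@8
I3 mul r3: issue@4 deps=(None,1) exec_start@5 write@7
I4 add r2: issue@5 deps=(2,2) exec_start@8 write@10
I5 mul r2: issue@6 deps=(None,3) exec_start@7 write@10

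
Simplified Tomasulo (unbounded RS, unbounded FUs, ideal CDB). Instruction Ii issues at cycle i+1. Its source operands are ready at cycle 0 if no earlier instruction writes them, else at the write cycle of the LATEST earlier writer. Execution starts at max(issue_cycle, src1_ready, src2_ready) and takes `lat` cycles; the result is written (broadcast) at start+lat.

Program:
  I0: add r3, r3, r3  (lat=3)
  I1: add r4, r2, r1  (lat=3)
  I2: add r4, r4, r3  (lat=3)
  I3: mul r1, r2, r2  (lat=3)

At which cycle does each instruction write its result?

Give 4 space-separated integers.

I0 add r3: issue@1 deps=(None,None) exec_start@1 write@4
I1 add r4: issue@2 deps=(None,None) exec_start@2 write@5
I2 add r4: issue@3 deps=(1,0) exec_start@5 write@8
I3 mul r1: issue@4 deps=(None,None) exec_start@4 write@7

Answer: 4 5 8 7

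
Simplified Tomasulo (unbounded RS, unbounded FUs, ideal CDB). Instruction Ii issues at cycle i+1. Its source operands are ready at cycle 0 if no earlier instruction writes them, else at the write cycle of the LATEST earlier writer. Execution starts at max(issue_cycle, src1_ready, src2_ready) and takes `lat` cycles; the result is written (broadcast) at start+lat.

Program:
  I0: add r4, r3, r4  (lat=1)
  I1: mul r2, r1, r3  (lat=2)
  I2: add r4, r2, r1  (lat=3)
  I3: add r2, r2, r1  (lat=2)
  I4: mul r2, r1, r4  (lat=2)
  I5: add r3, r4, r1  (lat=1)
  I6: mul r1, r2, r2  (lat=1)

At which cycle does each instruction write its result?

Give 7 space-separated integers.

I0 add r4: issue@1 deps=(None,None) exec_start@1 write@2
I1 mul r2: issue@2 deps=(None,None) exec_start@2 write@4
I2 add r4: issue@3 deps=(1,None) exec_start@4 write@7
I3 add r2: issue@4 deps=(1,None) exec_start@4 write@6
I4 mul r2: issue@5 deps=(None,2) exec_start@7 write@9
I5 add r3: issue@6 deps=(2,None) exec_start@7 write@8
I6 mul r1: issue@7 deps=(4,4) exec_start@9 write@10

Answer: 2 4 7 6 9 8 10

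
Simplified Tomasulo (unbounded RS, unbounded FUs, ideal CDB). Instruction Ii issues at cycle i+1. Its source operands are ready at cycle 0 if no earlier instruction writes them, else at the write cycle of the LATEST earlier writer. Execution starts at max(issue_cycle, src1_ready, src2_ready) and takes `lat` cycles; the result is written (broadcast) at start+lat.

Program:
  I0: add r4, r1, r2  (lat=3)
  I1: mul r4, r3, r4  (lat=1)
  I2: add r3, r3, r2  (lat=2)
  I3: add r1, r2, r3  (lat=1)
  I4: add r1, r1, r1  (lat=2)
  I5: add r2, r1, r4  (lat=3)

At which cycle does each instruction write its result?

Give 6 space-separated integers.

I0 add r4: issue@1 deps=(None,None) exec_start@1 write@4
I1 mul r4: issue@2 deps=(None,0) exec_start@4 write@5
I2 add r3: issue@3 deps=(None,None) exec_start@3 write@5
I3 add r1: issue@4 deps=(None,2) exec_start@5 write@6
I4 add r1: issue@5 deps=(3,3) exec_start@6 write@8
I5 add r2: issue@6 deps=(4,1) exec_start@8 write@11

Answer: 4 5 5 6 8 11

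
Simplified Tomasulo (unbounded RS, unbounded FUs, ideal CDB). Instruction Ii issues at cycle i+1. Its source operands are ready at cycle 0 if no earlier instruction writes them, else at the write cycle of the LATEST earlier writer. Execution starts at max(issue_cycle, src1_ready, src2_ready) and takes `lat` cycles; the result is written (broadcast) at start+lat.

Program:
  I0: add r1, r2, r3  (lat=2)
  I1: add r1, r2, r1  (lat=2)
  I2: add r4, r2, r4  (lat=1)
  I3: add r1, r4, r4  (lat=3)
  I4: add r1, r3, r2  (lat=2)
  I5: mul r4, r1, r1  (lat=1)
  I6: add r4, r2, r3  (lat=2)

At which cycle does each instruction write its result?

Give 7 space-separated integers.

Answer: 3 5 4 7 7 8 9

Derivation:
I0 add r1: issue@1 deps=(None,None) exec_start@1 write@3
I1 add r1: issue@2 deps=(None,0) exec_start@3 write@5
I2 add r4: issue@3 deps=(None,None) exec_start@3 write@4
I3 add r1: issue@4 deps=(2,2) exec_start@4 write@7
I4 add r1: issue@5 deps=(None,None) exec_start@5 write@7
I5 mul r4: issue@6 deps=(4,4) exec_start@7 write@8
I6 add r4: issue@7 deps=(None,None) exec_start@7 write@9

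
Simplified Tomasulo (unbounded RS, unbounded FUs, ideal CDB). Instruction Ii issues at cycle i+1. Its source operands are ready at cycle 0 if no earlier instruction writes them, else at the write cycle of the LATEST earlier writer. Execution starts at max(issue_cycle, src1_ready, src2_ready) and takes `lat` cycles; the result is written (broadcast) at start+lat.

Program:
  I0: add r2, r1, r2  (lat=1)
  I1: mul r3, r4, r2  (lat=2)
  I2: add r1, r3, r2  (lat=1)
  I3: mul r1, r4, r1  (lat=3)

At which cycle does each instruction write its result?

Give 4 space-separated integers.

Answer: 2 4 5 8

Derivation:
I0 add r2: issue@1 deps=(None,None) exec_start@1 write@2
I1 mul r3: issue@2 deps=(None,0) exec_start@2 write@4
I2 add r1: issue@3 deps=(1,0) exec_start@4 write@5
I3 mul r1: issue@4 deps=(None,2) exec_start@5 write@8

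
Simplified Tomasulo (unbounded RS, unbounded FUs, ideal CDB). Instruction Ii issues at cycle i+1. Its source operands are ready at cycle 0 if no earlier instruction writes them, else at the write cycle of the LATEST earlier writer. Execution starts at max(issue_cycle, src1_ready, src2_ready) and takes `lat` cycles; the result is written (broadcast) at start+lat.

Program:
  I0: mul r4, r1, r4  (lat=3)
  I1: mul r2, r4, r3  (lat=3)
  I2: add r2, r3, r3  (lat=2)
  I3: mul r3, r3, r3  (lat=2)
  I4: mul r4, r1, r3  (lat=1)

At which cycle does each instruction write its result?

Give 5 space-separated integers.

I0 mul r4: issue@1 deps=(None,None) exec_start@1 write@4
I1 mul r2: issue@2 deps=(0,None) exec_start@4 write@7
I2 add r2: issue@3 deps=(None,None) exec_start@3 write@5
I3 mul r3: issue@4 deps=(None,None) exec_start@4 write@6
I4 mul r4: issue@5 deps=(None,3) exec_start@6 write@7

Answer: 4 7 5 6 7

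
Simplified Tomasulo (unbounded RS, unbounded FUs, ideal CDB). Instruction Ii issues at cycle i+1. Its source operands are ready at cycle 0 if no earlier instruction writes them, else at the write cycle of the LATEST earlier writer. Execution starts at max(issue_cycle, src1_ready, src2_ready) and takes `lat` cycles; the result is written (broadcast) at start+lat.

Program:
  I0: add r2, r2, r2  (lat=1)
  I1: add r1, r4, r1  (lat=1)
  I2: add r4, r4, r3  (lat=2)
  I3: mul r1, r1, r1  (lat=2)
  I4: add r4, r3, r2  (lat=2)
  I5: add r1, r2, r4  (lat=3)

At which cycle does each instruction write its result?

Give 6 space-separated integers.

Answer: 2 3 5 6 7 10

Derivation:
I0 add r2: issue@1 deps=(None,None) exec_start@1 write@2
I1 add r1: issue@2 deps=(None,None) exec_start@2 write@3
I2 add r4: issue@3 deps=(None,None) exec_start@3 write@5
I3 mul r1: issue@4 deps=(1,1) exec_start@4 write@6
I4 add r4: issue@5 deps=(None,0) exec_start@5 write@7
I5 add r1: issue@6 deps=(0,4) exec_start@7 write@10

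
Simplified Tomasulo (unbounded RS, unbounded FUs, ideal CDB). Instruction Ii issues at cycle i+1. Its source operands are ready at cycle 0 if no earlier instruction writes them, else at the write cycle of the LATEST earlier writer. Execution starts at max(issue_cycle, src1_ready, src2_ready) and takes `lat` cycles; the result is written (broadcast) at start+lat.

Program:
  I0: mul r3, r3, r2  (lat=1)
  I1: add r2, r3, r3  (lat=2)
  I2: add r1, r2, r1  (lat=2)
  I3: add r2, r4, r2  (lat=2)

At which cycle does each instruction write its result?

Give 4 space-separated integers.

Answer: 2 4 6 6

Derivation:
I0 mul r3: issue@1 deps=(None,None) exec_start@1 write@2
I1 add r2: issue@2 deps=(0,0) exec_start@2 write@4
I2 add r1: issue@3 deps=(1,None) exec_start@4 write@6
I3 add r2: issue@4 deps=(None,1) exec_start@4 write@6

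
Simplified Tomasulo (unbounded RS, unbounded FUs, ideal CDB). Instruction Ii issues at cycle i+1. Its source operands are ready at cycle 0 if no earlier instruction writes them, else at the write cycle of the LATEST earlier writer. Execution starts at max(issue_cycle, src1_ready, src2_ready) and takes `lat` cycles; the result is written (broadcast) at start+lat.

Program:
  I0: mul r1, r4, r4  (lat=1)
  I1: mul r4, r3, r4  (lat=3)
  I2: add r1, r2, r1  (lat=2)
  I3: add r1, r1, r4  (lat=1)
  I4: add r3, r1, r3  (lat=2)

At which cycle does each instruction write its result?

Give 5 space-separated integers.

Answer: 2 5 5 6 8

Derivation:
I0 mul r1: issue@1 deps=(None,None) exec_start@1 write@2
I1 mul r4: issue@2 deps=(None,None) exec_start@2 write@5
I2 add r1: issue@3 deps=(None,0) exec_start@3 write@5
I3 add r1: issue@4 deps=(2,1) exec_start@5 write@6
I4 add r3: issue@5 deps=(3,None) exec_start@6 write@8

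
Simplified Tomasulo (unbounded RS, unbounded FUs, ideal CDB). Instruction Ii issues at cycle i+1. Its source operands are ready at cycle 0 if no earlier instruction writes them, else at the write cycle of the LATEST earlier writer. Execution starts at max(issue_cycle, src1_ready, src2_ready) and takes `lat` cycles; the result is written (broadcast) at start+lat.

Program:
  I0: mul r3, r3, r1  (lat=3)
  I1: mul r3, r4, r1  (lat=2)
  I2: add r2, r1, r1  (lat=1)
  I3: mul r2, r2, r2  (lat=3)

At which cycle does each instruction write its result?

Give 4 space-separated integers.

I0 mul r3: issue@1 deps=(None,None) exec_start@1 write@4
I1 mul r3: issue@2 deps=(None,None) exec_start@2 write@4
I2 add r2: issue@3 deps=(None,None) exec_start@3 write@4
I3 mul r2: issue@4 deps=(2,2) exec_start@4 write@7

Answer: 4 4 4 7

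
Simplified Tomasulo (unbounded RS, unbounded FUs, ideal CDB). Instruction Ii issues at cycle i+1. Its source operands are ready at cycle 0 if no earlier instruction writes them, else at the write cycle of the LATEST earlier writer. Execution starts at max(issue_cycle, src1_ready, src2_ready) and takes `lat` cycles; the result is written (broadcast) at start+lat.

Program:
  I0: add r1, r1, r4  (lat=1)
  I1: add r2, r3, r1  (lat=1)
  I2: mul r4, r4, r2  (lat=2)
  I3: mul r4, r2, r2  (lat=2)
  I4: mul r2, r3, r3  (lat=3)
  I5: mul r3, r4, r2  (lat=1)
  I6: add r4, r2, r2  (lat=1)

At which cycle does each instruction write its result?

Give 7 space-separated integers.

Answer: 2 3 5 6 8 9 9

Derivation:
I0 add r1: issue@1 deps=(None,None) exec_start@1 write@2
I1 add r2: issue@2 deps=(None,0) exec_start@2 write@3
I2 mul r4: issue@3 deps=(None,1) exec_start@3 write@5
I3 mul r4: issue@4 deps=(1,1) exec_start@4 write@6
I4 mul r2: issue@5 deps=(None,None) exec_start@5 write@8
I5 mul r3: issue@6 deps=(3,4) exec_start@8 write@9
I6 add r4: issue@7 deps=(4,4) exec_start@8 write@9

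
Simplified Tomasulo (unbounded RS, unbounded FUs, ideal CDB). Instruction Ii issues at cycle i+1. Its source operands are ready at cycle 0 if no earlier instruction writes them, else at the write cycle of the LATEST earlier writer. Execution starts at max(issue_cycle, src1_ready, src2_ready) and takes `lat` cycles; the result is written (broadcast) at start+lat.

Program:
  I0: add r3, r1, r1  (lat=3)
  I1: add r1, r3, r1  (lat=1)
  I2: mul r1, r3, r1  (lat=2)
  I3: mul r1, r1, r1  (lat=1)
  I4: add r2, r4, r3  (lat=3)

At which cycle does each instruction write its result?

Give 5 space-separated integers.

Answer: 4 5 7 8 8

Derivation:
I0 add r3: issue@1 deps=(None,None) exec_start@1 write@4
I1 add r1: issue@2 deps=(0,None) exec_start@4 write@5
I2 mul r1: issue@3 deps=(0,1) exec_start@5 write@7
I3 mul r1: issue@4 deps=(2,2) exec_start@7 write@8
I4 add r2: issue@5 deps=(None,0) exec_start@5 write@8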